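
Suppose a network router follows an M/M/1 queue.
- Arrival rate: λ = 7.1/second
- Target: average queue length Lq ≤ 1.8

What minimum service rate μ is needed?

For M/M/1: Lq = λ²/(μ(μ-λ))
Need Lq ≤ 1.8, i.e. μ(μ-λ) ≥ λ²/1.8
μ² - 7.1μ - 50.41/1.8 ≥ 0  →  μ² - 7.1μ - 28.00556 ≥ 0
Quadratic formula (positive root): μ = [λ + √(λ² + 4×28.00556)]/2
Discriminant: 50.41 + 4×28.00556 = 162.4322, √162.4322 = 12.7449
μ ≥ (7.1 + 12.7449)/2 = 9.9224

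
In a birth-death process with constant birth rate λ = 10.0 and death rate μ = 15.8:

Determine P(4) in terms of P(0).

For constant rates: P(n)/P(0) = (λ/μ)^n
P(4)/P(0) = (10.0/15.8)^4 = 0.6329^4 = 0.1605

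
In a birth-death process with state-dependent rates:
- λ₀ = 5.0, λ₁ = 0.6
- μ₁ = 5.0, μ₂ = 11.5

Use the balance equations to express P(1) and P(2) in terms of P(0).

Balance equations:
State 0: λ₀P₀ = μ₁P₁ → P₁ = (λ₀/μ₁)P₀ = (5.0/5.0)P₀ = 1.0000P₀
State 1: P₂ = (λ₀λ₁)/(μ₁μ₂)P₀ = (5.0×0.6)/(5.0×11.5)P₀ = 0.05217P₀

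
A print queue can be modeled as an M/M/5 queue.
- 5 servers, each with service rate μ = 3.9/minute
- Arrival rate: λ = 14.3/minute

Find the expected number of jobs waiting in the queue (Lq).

Traffic intensity: ρ = λ/(cμ) = 14.3/(5×3.9) = 0.7333
Since ρ = 0.7333 < 1, system is stable.
Offered load a = λ/μ = cρ = 14.3/3.9 = 3.6667
P₀ = [ Σₙ₌₀^4 aⁿ/n! + a^5/(5!(1-ρ)) ]⁻¹
Σ = a^0/0! + a^1/1! + a^2/2! + a^3/3! + a^4/4! = 1.0000 + 3.6667 + 6.7222 + 8.2160 + 7.5314 = 27.1363
a^5/(5!(1-ρ)) = 662.7613/(120 × 0.266667) = 20.7113
P₀ = 1/(27.1363 + 20.7113) = 0.02090
Lq = P₀·a^5·ρ / (5!(1-ρ)²) = 0.020900 × 662.7613 × 0.73333 / (120 × 0.071111) = 1.1904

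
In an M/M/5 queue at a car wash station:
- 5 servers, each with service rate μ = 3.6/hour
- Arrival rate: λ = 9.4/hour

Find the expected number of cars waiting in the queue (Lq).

Traffic intensity: ρ = λ/(cμ) = 9.4/(5×3.6) = 0.5222
Since ρ = 0.5222 < 1, system is stable.
Offered load a = λ/μ = cρ = 9.4/3.6 = 2.6111
P₀ = [ Σₙ₌₀^4 aⁿ/n! + a^5/(5!(1-ρ)) ]⁻¹
Σ = a^0/0! + a^1/1! + a^2/2! + a^3/3! + a^4/4! = 1.0000 + 2.6111 + 3.4090 + 2.9670 + 1.9368 = 11.9239
a^5/(5!(1-ρ)) = 121.3743/(120 × 0.47778) = 2.1170
P₀ = 1/(11.9239 + 2.1170) = 0.07122
Lq = P₀·a^5·ρ / (5!(1-ρ)²) = 0.07122 × 121.3743 × 0.5222 / (120 × 0.2283) = 0.1648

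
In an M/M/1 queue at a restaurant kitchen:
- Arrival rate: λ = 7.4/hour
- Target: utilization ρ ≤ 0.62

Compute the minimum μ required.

ρ = λ/μ, so μ = λ/ρ
μ ≥ 7.4/0.62 = 11.9355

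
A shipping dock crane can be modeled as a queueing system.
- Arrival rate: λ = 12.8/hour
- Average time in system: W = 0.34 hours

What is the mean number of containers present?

Little's Law: L = λW
L = 12.8 × 0.34 = 4.3520 containers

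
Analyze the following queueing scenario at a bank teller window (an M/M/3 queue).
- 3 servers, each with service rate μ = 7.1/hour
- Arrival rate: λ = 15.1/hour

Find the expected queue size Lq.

Traffic intensity: ρ = λ/(cμ) = 15.1/(3×7.1) = 0.7089
Since ρ = 0.7089 < 1, system is stable.
Offered load a = λ/μ = cρ = 15.1/7.1 = 2.1268
P₀ = [ Σₙ₌₀^2 aⁿ/n! + a^3/(3!(1-ρ)) ]⁻¹
Σ = a^0/0! + a^1/1! + a^2/2! = 1.00000 + 2.12676 + 2.26156 = 5.3883
a^3/(3!(1-ρ)) = 9.6196/(6 × 0.29108) = 5.5080
P₀ = 1/(5.3883 + 5.5080) = 0.09177
Lq = P₀·a^3·ρ / (3!(1-ρ)²) = 0.091774 × 9.6196 × 0.70892 / (6 × 0.084727) = 1.2311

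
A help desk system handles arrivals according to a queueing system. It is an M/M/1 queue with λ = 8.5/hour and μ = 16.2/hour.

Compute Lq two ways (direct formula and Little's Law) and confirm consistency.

Method 1 (direct): Lq = λ²/(μ(μ-λ)) = 72.25/(16.2 × 7.70) = 0.5792

Method 2 (Little's Law):
W = 1/(μ-λ) = 1/7.70 = 0.12987
Wq = W - 1/μ = 0.12987 - 0.061728 = 0.06814
Lq = λWq = 8.5 × 0.06814 = 0.5792 ✔ (matches Method 1)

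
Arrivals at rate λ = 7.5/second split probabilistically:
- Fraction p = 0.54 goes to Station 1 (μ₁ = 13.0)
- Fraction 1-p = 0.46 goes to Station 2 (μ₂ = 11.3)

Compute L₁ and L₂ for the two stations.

Effective rates: λ₁ = 7.5×0.54 = 4.05, λ₂ = 7.5×0.46 = 3.45
Station 1: ρ₁ = 4.05/13.0 = 0.31154, L₁ = ρ₁/(1-ρ₁) = 0.31154/(1-0.31154) = 0.4525
Station 2: ρ₂ = 3.45/11.3 = 0.3053, L₂ = ρ₂/(1-ρ₂) = 0.3053/(1-0.3053) = 0.4395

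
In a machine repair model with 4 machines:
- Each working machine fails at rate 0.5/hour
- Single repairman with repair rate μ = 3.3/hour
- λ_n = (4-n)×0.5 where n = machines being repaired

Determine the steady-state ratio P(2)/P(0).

P(2)/P(0) = ∏_{i=0}^{2-1} λ_i/μ_{i+1}
= (4-0)×0.5/3.3 × (4-1)×0.5/3.3
= 0.2755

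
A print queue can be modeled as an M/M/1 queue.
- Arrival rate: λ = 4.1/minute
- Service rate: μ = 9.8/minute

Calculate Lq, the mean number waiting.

ρ = λ/μ = 4.1/9.8 = 0.4184
For M/M/1: Lq = λ²/(μ(μ-λ))
Lq = 16.81/(9.8 × 5.70)
Lq = 0.3009 jobs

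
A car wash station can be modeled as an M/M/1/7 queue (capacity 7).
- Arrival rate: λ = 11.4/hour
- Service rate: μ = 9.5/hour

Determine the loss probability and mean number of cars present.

ρ = λ/μ = 11.4/9.5 = 1.2000
P₀ = (1-ρ)/(1-ρ^(K+1)) = (1-1.2000)/(1-1.2000^8) = -0.2000/-3.2998 = 0.06061
P_K = P₀×ρ^K = 0.06061 × 1.2000^7 = 0.06061 × 3.5832 = 0.2172
Blocking probability P_7 = 0.2172 (21.72%)
L = ρ[1 - (K+1)ρ^K + Kρ^(K+1)] / [(1-ρ)(1-ρ^(K+1))]
L = 1.2000 × (1 - 8×3.58318 + 7×4.29982) / ((1 - 1.2000) × (1 - 4.29982)) = 4.4244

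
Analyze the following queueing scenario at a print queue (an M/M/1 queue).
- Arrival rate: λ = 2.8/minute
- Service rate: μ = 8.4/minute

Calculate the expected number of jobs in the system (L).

ρ = λ/μ = 2.8/8.4 = 0.3333
For M/M/1: L = λ/(μ-λ)
L = 2.8/(8.4-2.8) = 2.8/5.60
L = 0.5000 jobs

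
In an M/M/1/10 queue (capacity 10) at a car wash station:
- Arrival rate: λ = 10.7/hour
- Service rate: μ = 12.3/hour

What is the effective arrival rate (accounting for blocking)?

ρ = λ/μ = 10.7/12.3 = 0.8699187
P₀ = (1-ρ)/(1-ρ^(K+1)) = (1-0.8699187)/(1-0.8699187^11) = 0.1301/0.7841 = 0.1659
P_K = P₀×ρ^K = 0.16590 × 0.8699187^10 = 0.16590 × 0.24819 = 0.04117
λ_eff = λ(1-P_K) = 10.7 × (1 - 0.041175) = 10.7 × 0.958825 = 10.2594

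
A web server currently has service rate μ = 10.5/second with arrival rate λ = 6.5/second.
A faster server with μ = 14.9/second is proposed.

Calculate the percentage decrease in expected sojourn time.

System 1: ρ₁ = 6.5/10.5 = 0.6190, W₁ = 1/(10.5-6.5) = 0.25000
System 2: ρ₂ = 6.5/14.9 = 0.4362, W₂ = 1/(14.9-6.5) = 0.11905
Improvement: (W₁-W₂)/W₁ = (0.25000-0.11905)/0.25000 = 52.38%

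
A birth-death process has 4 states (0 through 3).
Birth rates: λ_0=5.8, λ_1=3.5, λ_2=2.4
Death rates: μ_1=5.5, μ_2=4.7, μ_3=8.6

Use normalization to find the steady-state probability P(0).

Ratios P(n)/P(0) = (λ₀···λₙ₋₁)/(μ₁···μₙ):
P(1)/P(0) = (5.8)/(5.5) = 1.0545
P(2)/P(0) = (5.8×3.5)/(5.5×4.7) = 0.7853
P(3)/P(0) = (5.8×3.5×2.4)/(5.5×4.7×8.6) = 0.2192

Normalization: ∑ P(n) = 1
P(0) × (1.0000 + 1.0545 + 0.7853 + 0.2192) = 1
P(0) × 3.0590 = 1
P(0) = 1/3.0590 = 0.3269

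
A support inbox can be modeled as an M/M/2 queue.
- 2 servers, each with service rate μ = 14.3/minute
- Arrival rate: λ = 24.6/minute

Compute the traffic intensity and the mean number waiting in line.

Traffic intensity: ρ = λ/(cμ) = 24.6/(2×14.3) = 0.8601
Since ρ = 0.8601 < 1, system is stable.
Offered load a = λ/μ = cρ = 24.6/14.3 = 1.7203
P₀ = [ Σₙ₌₀^1 aⁿ/n! + a^2/(2!(1-ρ)) ]⁻¹
Σ = a^0/0! + a^1/1! = 1.0000 + 1.7203 = 2.7203
a^2/(2!(1-ρ)) = 2.95936/(2 × 0.139860) = 10.5797
P₀ = 1/(2.7203 + 10.5797) = 0.07519
Lq = P₀·a^2·ρ / (2!(1-ρ)²) = 0.0751880 × 2.95936 × 0.860140 / (2 × 0.0195609) = 4.8921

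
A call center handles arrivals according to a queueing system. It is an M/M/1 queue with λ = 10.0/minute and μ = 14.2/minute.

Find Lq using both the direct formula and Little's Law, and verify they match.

Method 1 (direct): Lq = λ²/(μ(μ-λ)) = 100.00/(14.2 × 4.20) = 1.6767

Method 2 (Little's Law):
W = 1/(μ-λ) = 1/4.20 = 0.238095
Wq = W - 1/μ = 0.238095 - 0.0704225 = 0.16767
Lq = λWq = 10.0 × 0.16767 = 1.6767 ✔ (matches Method 1)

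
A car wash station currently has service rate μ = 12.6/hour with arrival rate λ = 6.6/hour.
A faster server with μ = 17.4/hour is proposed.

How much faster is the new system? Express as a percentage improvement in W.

System 1: ρ₁ = 6.6/12.6 = 0.5238, W₁ = 1/(12.6-6.6) = 0.166667
System 2: ρ₂ = 6.6/17.4 = 0.3793, W₂ = 1/(17.4-6.6) = 0.0925926
Improvement: (W₁-W₂)/W₁ = (0.166667-0.0925926)/0.166667 = 44.44%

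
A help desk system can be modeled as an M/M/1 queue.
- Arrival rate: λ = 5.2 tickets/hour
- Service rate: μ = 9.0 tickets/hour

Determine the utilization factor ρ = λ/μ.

Server utilization: ρ = λ/μ
ρ = 5.2/9.0 = 0.5778
The server is busy 57.78% of the time.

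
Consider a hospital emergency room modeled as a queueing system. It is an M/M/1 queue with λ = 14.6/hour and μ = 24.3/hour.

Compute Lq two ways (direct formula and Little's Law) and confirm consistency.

Method 1 (direct): Lq = λ²/(μ(μ-λ)) = 213.16/(24.3 × 9.70) = 0.9043

Method 2 (Little's Law):
W = 1/(μ-λ) = 1/9.70 = 0.10309
Wq = W - 1/μ = 0.10309 - 0.041152 = 0.06194
Lq = λWq = 14.6 × 0.06194 = 0.9043 ✔ (matches Method 1)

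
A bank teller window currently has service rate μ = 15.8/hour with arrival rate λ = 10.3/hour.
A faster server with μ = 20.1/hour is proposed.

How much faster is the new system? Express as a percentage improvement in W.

System 1: ρ₁ = 10.3/15.8 = 0.6519, W₁ = 1/(15.8-10.3) = 0.18182
System 2: ρ₂ = 10.3/20.1 = 0.5124, W₂ = 1/(20.1-10.3) = 0.10204
Improvement: (W₁-W₂)/W₁ = (0.18182-0.10204)/0.18182 = 43.88%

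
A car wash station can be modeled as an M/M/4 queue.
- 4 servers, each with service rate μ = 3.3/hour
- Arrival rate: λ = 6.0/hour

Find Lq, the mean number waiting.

Traffic intensity: ρ = λ/(cμ) = 6.0/(4×3.3) = 0.4545
Since ρ = 0.4545 < 1, system is stable.
Offered load a = λ/μ = cρ = 6.0/3.3 = 1.8182
P₀ = [ Σₙ₌₀^3 aⁿ/n! + a^4/(4!(1-ρ)) ]⁻¹
Σ = a^0/0! + a^1/1! + a^2/2! + a^3/3! = 1.00000 + 1.81818 + 1.65289 + 1.00175 = 5.4728
a^4/(4!(1-ρ)) = 10.9282/(24 × 0.54545) = 0.8348
P₀ = 1/(5.4728 + 0.8348) = 0.1585
Lq = P₀·a^4·ρ / (4!(1-ρ)²) = 0.1585 × 10.9282 × 0.4545 / (24 × 0.2975) = 0.1103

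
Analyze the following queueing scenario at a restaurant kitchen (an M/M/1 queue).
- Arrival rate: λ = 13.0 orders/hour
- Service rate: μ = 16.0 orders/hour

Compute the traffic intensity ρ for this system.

Server utilization: ρ = λ/μ
ρ = 13.0/16.0 = 0.8125
The server is busy 81.25% of the time.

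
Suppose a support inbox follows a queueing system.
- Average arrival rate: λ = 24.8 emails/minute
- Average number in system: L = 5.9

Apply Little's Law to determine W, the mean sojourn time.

Little's Law: L = λW, so W = L/λ
W = 5.9/24.8 = 0.2379 minutes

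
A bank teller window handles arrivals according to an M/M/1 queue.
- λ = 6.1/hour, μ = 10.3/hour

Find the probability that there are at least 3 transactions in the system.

ρ = λ/μ = 6.1/10.3 = 0.5922
P(N ≥ n) = ρⁿ
P(N ≥ 3) = 0.5922^3
P(N ≥ 3) = 0.2077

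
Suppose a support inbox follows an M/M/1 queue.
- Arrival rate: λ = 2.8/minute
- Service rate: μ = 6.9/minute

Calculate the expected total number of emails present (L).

ρ = λ/μ = 2.8/6.9 = 0.4058
For M/M/1: L = λ/(μ-λ)
L = 2.8/(6.9-2.8) = 2.8/4.10
L = 0.6829 emails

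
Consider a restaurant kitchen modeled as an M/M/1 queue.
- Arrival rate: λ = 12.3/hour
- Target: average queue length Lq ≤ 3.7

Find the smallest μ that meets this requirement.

For M/M/1: Lq = λ²/(μ(μ-λ))
Need Lq ≤ 3.7, i.e. μ(μ-λ) ≥ λ²/3.7
μ² - 12.3μ - 151.29/3.7 ≥ 0  →  μ² - 12.3μ - 40.8892 ≥ 0
Quadratic formula (positive root): μ = [λ + √(λ² + 4×40.8892)]/2
Discriminant: 151.29 + 4×40.8892 = 314.8468, √314.8468 = 17.7439
μ ≥ (12.3 + 17.7439)/2 = 15.0220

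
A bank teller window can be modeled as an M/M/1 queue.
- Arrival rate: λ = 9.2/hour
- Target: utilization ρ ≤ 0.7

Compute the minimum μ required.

ρ = λ/μ, so μ = λ/ρ
μ ≥ 9.2/0.7 = 13.1429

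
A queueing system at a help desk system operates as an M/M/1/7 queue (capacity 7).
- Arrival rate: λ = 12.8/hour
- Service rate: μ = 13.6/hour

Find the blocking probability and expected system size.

ρ = λ/μ = 12.8/13.6 = 0.94118
P₀ = (1-ρ)/(1-ρ^(K+1)) = (1-0.94118)/(1-0.94118^8) = 0.05882/0.3843 = 0.1531
P_K = P₀×ρ^K = 0.15306 × 0.94118^7 = 0.15306 × 0.65420 = 0.1001
Blocking probability P_7 = 0.1001 (10.01%)
L = ρ[1 - (K+1)ρ^K + Kρ^(K+1)] / [(1-ρ)(1-ρ^(K+1))]
L = 0.94118 × (1 - 8×0.6541974 + 7×0.6157175) / ((1 - 0.94118) × (1 - 0.6157175)) = 3.1830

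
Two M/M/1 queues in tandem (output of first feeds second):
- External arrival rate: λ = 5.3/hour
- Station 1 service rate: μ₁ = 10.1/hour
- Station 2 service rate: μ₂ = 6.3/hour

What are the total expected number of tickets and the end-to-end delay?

By Jackson's theorem, each station behaves as independent M/M/1.
Station 1: ρ₁ = 5.3/10.1 = 0.5248, L₁ = ρ₁/(1-ρ₁) = λ/(μ₁-λ) = 5.3/4.80 = 1.1042
Station 2: ρ₂ = 5.3/6.3 = 0.8413, L₂ = ρ₂/(1-ρ₂) = λ/(μ₂-λ) = 5.3/1.00 = 5.3000
Total: L = L₁ + L₂ = 1.1042 + 5.3000 = 6.4042
W = L/λ = 6.4042/5.3 = 1.2083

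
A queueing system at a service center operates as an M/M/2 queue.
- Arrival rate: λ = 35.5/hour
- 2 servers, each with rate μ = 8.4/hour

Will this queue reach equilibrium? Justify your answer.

Stability requires ρ = λ/(cμ) < 1
ρ = 35.5/(2 × 8.4) = 35.5/16.80 = 2.1131
Since 2.1131 ≥ 1, the system is UNSTABLE.
Need c > λ/μ = 35.5/8.4 = 4.23.
Minimum servers needed: c = 5.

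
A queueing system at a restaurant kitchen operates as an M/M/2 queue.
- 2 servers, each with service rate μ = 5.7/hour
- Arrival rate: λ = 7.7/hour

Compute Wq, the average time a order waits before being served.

Traffic intensity: ρ = λ/(cμ) = 7.7/(2×5.7) = 0.6754
Since ρ = 0.6754 < 1, system is stable.
Offered load a = λ/μ = cρ = 7.7/5.7 = 1.3509
P₀ = [ Σₙ₌₀^1 aⁿ/n! + a^2/(2!(1-ρ)) ]⁻¹
Σ = a^0/0! + a^1/1! = 1.0000 + 1.3509 = 2.3509
a^2/(2!(1-ρ)) = 1.8249/(2 × 0.32456) = 2.8113
P₀ = 1/(2.3509 + 2.8113) = 0.1937
Lq = P₀·a^2·ρ / (2!(1-ρ)²) = 0.193717 × 1.82487 × 0.675439 / (2 × 0.105340) = 1.1333
Wq = Lq/λ = 1.1333/7.7 = 0.1472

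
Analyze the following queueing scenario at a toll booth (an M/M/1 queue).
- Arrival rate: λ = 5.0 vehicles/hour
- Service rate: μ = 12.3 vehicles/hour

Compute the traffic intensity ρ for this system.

Server utilization: ρ = λ/μ
ρ = 5.0/12.3 = 0.4065
The server is busy 40.65% of the time.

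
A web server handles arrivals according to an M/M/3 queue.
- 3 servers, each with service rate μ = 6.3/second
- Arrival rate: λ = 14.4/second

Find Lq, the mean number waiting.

Traffic intensity: ρ = λ/(cμ) = 14.4/(3×6.3) = 0.7619
Since ρ = 0.7619 < 1, system is stable.
Offered load a = λ/μ = cρ = 14.4/6.3 = 2.2857
P₀ = [ Σₙ₌₀^2 aⁿ/n! + a^3/(3!(1-ρ)) ]⁻¹
Σ = a^0/0! + a^1/1! + a^2/2! = 1.000000 + 2.285714 + 2.612245 = 5.8980
a^3/(3!(1-ρ)) = 11.9417/(6 × 0.238095) = 8.3592
P₀ = 1/(5.8980 + 8.3592) = 0.07014
Lq = P₀·a^3·ρ / (3!(1-ρ)²) = 0.07014 × 11.9417 × 0.7619 / (6 × 0.05669) = 1.8762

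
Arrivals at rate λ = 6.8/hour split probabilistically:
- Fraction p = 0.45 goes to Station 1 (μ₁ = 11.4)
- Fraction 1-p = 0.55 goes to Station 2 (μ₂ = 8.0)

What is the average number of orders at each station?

Effective rates: λ₁ = 6.8×0.45 = 3.06, λ₂ = 6.8×0.55 = 3.74
Station 1: ρ₁ = 3.06/11.4 = 0.2684, L₁ = ρ₁/(1-ρ₁) = 0.2684/(1-0.2684) = 0.3669
Station 2: ρ₂ = 3.74/8.0 = 0.4675, L₂ = ρ₂/(1-ρ₂) = 0.4675/(1-0.4675) = 0.8779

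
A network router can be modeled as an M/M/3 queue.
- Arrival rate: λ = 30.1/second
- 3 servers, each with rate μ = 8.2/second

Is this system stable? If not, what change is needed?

Stability requires ρ = λ/(cμ) < 1
ρ = 30.1/(3 × 8.2) = 30.1/24.60 = 1.2236
Since 1.2236 ≥ 1, the system is UNSTABLE.
Need c > λ/μ = 30.1/8.2 = 3.67.
Minimum servers needed: c = 4.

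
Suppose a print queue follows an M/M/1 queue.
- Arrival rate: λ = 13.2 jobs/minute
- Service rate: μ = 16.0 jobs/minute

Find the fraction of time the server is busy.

Server utilization: ρ = λ/μ
ρ = 13.2/16.0 = 0.8250
The server is busy 82.50% of the time.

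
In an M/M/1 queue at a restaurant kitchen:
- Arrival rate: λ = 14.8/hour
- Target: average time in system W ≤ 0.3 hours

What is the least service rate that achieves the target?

For M/M/1: W = 1/(μ-λ)
Need W ≤ 0.3, so 1/(μ-λ) ≤ 0.3
μ - λ ≥ 1/0.3 = 3.3333
μ ≥ 14.8 + 3.3333 = 18.1333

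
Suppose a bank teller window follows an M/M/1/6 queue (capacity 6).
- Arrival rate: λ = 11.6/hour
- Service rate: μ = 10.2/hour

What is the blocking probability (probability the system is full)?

ρ = λ/μ = 11.6/10.2 = 1.137255
P₀ = (1-ρ)/(1-ρ^(K+1)) = (1-1.137255)/(1-1.137255^7) = -0.13725/-1.4604 = 0.09398
P_K = P₀×ρ^K = 0.09398 × 1.137255^6 = 0.09398 × 2.1635 = 0.2033
Blocking probability = 20.33%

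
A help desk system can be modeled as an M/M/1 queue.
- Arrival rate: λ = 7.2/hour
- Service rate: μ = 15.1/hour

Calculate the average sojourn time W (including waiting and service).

First, compute utilization: ρ = λ/μ = 7.2/15.1 = 0.4768
For M/M/1: W = 1/(μ-λ)
W = 1/(15.1-7.2) = 1/7.90
W = 0.1266 hours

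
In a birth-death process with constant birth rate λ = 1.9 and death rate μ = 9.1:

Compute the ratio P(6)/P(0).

For constant rates: P(n)/P(0) = (λ/μ)^n
P(6)/P(0) = (1.9/9.1)^6 = 0.208791^6 = 0.00008285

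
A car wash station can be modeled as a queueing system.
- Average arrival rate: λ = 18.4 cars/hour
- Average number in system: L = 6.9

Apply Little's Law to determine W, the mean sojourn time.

Little's Law: L = λW, so W = L/λ
W = 6.9/18.4 = 0.3750 hours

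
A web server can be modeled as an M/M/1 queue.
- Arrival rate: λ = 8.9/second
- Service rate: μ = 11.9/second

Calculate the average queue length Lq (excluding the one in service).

ρ = λ/μ = 8.9/11.9 = 0.7479
For M/M/1: Lq = λ²/(μ(μ-λ))
Lq = 79.21/(11.9 × 3.00)
Lq = 2.2188 requests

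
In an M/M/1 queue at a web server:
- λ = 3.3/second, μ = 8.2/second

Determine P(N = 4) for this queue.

ρ = λ/μ = 3.3/8.2 = 0.4024
P(n) = (1-ρ)ρⁿ
P(4) = (1-0.4024) × 0.4024^4
P(4) = 0.5976 × 0.02622
P(4) = 0.01567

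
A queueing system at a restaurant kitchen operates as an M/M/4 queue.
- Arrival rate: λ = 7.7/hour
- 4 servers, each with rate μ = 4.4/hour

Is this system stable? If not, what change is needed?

Stability requires ρ = λ/(cμ) < 1
ρ = 7.7/(4 × 4.4) = 7.7/17.60 = 0.4375
Since 0.4375 < 1, the system is STABLE.
The servers are busy 43.75% of the time.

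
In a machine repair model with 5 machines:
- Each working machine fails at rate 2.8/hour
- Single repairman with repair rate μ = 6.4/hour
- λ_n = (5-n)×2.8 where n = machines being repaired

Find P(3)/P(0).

P(3)/P(0) = ∏_{i=0}^{3-1} λ_i/μ_{i+1}
= (5-0)×2.8/6.4 × (5-1)×2.8/6.4 × (5-2)×2.8/6.4
= 5.0244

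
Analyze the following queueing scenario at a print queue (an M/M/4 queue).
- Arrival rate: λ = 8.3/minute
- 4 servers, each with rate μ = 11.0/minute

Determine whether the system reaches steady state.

Stability requires ρ = λ/(cμ) < 1
ρ = 8.3/(4 × 11.0) = 8.3/44.00 = 0.1886
Since 0.1886 < 1, the system is STABLE.
The servers are busy 18.86% of the time.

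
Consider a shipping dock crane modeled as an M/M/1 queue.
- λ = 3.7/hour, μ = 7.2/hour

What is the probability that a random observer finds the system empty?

ρ = λ/μ = 3.7/7.2 = 0.5139
P(0) = 1 - ρ = 1 - 0.5139 = 0.4861
The server is idle 48.61% of the time.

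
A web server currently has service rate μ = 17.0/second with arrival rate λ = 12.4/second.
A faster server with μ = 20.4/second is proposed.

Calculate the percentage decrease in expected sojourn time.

System 1: ρ₁ = 12.4/17.0 = 0.7294, W₁ = 1/(17.0-12.4) = 0.2174
System 2: ρ₂ = 12.4/20.4 = 0.6078, W₂ = 1/(20.4-12.4) = 0.1250
Improvement: (W₁-W₂)/W₁ = (0.2174-0.1250)/0.2174 = 42.50%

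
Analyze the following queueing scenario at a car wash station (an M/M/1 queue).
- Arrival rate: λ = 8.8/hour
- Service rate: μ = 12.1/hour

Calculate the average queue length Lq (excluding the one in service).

ρ = λ/μ = 8.8/12.1 = 0.7273
For M/M/1: Lq = λ²/(μ(μ-λ))
Lq = 77.44/(12.1 × 3.30)
Lq = 1.9394 cars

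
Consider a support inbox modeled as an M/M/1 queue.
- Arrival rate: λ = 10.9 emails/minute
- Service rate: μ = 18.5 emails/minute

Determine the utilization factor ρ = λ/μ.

Server utilization: ρ = λ/μ
ρ = 10.9/18.5 = 0.5892
The server is busy 58.92% of the time.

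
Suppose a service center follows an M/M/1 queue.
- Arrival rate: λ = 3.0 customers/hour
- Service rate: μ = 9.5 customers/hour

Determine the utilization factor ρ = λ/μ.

Server utilization: ρ = λ/μ
ρ = 3.0/9.5 = 0.3158
The server is busy 31.58% of the time.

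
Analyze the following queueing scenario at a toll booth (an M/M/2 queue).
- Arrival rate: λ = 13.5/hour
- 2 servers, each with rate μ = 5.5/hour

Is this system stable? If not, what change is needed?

Stability requires ρ = λ/(cμ) < 1
ρ = 13.5/(2 × 5.5) = 13.5/11.00 = 1.2273
Since 1.2273 ≥ 1, the system is UNSTABLE.
Need c > λ/μ = 13.5/5.5 = 2.45.
Minimum servers needed: c = 3.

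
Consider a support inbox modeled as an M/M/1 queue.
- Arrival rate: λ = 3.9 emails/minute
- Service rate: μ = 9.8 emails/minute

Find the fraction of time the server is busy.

Server utilization: ρ = λ/μ
ρ = 3.9/9.8 = 0.3980
The server is busy 39.80% of the time.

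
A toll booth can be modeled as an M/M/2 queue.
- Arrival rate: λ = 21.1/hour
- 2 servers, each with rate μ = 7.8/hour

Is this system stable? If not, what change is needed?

Stability requires ρ = λ/(cμ) < 1
ρ = 21.1/(2 × 7.8) = 21.1/15.60 = 1.3526
Since 1.3526 ≥ 1, the system is UNSTABLE.
Need c > λ/μ = 21.1/7.8 = 2.71.
Minimum servers needed: c = 3.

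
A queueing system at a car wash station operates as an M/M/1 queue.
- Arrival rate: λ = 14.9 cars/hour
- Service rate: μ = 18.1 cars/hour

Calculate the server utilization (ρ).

Server utilization: ρ = λ/μ
ρ = 14.9/18.1 = 0.8232
The server is busy 82.32% of the time.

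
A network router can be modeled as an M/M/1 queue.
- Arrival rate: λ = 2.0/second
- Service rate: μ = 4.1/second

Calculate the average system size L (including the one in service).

ρ = λ/μ = 2.0/4.1 = 0.4878
For M/M/1: L = λ/(μ-λ)
L = 2.0/(4.1-2.0) = 2.0/2.10
L = 0.9524 packets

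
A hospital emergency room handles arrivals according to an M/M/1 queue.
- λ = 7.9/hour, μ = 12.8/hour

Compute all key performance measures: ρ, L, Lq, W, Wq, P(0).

Step 1: ρ = λ/μ = 7.9/12.8 = 0.6172
Step 2: L = λ/(μ-λ) = 7.9/4.90 = 1.6122
Step 3: Lq = λ²/(μ(μ-λ)) = 62.41/(12.8×4.90) = 0.9951
Step 4: W = 1/(μ-λ) = 1/4.90 = 0.20408
Step 5: Wq = λ/(μ(μ-λ)) = 7.9/(12.8×4.90) = 0.1260
Step 6: P(0) = 1-ρ = 0.3828
Verify: L = λW = 7.9×0.20408 = 1.6122 ✔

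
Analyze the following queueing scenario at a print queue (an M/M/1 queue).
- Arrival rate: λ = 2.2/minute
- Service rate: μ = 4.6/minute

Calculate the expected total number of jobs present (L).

ρ = λ/μ = 2.2/4.6 = 0.4783
For M/M/1: L = λ/(μ-λ)
L = 2.2/(4.6-2.2) = 2.2/2.40
L = 0.9167 jobs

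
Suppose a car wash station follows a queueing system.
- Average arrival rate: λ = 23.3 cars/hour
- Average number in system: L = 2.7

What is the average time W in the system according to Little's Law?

Little's Law: L = λW, so W = L/λ
W = 2.7/23.3 = 0.1159 hours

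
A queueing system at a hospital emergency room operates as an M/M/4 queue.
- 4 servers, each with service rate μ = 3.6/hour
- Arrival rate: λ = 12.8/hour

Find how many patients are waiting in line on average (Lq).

Traffic intensity: ρ = λ/(cμ) = 12.8/(4×3.6) = 0.8889
Since ρ = 0.8889 < 1, system is stable.
Offered load a = λ/μ = cρ = 12.8/3.6 = 3.5556
P₀ = [ Σₙ₌₀^3 aⁿ/n! + a^4/(4!(1-ρ)) ]⁻¹
Σ = a^0/0! + a^1/1! + a^2/2! + a^3/3! = 1.0000 + 3.5556 + 6.3210 + 7.4915 = 18.3681
a^4/(4!(1-ρ)) = 159.8195/(24 × 0.1111111) = 59.9323
P₀ = 1/(18.3681 + 59.9323) = 0.01277
Lq = P₀·a^4·ρ / (4!(1-ρ)²) = 0.0127713 × 159.8195 × 0.888889 / (24 × 0.0123457) = 6.1233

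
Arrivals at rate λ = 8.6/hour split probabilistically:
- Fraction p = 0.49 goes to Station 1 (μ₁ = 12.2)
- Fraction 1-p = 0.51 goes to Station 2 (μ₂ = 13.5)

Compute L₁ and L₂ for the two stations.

Effective rates: λ₁ = 8.6×0.49 = 4.214, λ₂ = 8.6×0.51 = 4.386
Station 1: ρ₁ = 4.214/12.2 = 0.3454, L₁ = ρ₁/(1-ρ₁) = 0.3454/(1-0.3454) = 0.5277
Station 2: ρ₂ = 4.386/13.5 = 0.32489, L₂ = ρ₂/(1-ρ₂) = 0.32489/(1-0.32489) = 0.4812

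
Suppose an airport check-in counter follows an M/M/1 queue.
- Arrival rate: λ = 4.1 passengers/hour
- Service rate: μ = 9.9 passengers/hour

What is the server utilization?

Server utilization: ρ = λ/μ
ρ = 4.1/9.9 = 0.4141
The server is busy 41.41% of the time.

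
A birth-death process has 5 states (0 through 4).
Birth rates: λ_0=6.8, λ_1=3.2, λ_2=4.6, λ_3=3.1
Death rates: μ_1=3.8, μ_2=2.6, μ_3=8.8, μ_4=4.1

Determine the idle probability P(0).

Ratios P(n)/P(0) = (λ₀···λₙ₋₁)/(μ₁···μₙ):
P(1)/P(0) = (6.8)/(3.8) = 1.78947
P(2)/P(0) = (6.8×3.2)/(3.8×2.6) = 2.20243
P(3)/P(0) = (6.8×3.2×4.6)/(3.8×2.6×8.8) = 1.15127
P(4)/P(0) = (6.8×3.2×4.6×3.1)/(3.8×2.6×8.8×4.1) = 0.870472

Normalization: ∑ P(n) = 1
P(0) × (1.00000 + 1.78947 + 2.20243 + 1.15127 + 0.870472) = 1
P(0) × 7.0136 = 1
P(0) = 1/7.0136 = 0.1426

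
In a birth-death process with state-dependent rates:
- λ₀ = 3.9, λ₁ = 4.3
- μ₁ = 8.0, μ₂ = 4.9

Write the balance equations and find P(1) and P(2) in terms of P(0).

Balance equations:
State 0: λ₀P₀ = μ₁P₁ → P₁ = (λ₀/μ₁)P₀ = (3.9/8.0)P₀ = 0.4875P₀
State 1: P₂ = (λ₀λ₁)/(μ₁μ₂)P₀ = (3.9×4.3)/(8.0×4.9)P₀ = 0.4278P₀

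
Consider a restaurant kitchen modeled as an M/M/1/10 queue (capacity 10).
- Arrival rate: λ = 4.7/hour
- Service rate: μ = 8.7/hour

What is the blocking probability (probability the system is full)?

ρ = λ/μ = 4.7/8.7 = 0.54023
P₀ = (1-ρ)/(1-ρ^(K+1)) = (1-0.54023)/(1-0.54023^11) = 0.4598/0.9989 = 0.4603
P_K = P₀×ρ^K = 0.46030 × 0.54023^10 = 0.46030 × 0.0021173 = 0.0009746
Blocking probability = 0.09746%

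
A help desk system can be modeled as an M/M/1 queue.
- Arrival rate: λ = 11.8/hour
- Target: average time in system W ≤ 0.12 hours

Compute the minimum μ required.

For M/M/1: W = 1/(μ-λ)
Need W ≤ 0.12, so 1/(μ-λ) ≤ 0.12
μ - λ ≥ 1/0.12 = 8.3333
μ ≥ 11.8 + 8.3333 = 20.1333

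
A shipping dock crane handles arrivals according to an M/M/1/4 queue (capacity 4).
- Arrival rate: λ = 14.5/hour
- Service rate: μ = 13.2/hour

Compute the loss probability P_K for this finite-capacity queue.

ρ = λ/μ = 14.5/13.2 = 1.09848
P₀ = (1-ρ)/(1-ρ^(K+1)) = (1-1.09848)/(1-1.09848^5) = -0.09848/-0.5994 = 0.1643
P_K = P₀×ρ^K = 0.1643 × 1.09848^4 = 0.1643 × 1.4560 = 0.2392
Blocking probability = 23.92%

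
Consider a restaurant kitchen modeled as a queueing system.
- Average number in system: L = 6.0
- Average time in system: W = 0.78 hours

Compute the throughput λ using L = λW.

Little's Law: L = λW, so λ = L/W
λ = 6.0/0.78 = 7.6923 orders/hour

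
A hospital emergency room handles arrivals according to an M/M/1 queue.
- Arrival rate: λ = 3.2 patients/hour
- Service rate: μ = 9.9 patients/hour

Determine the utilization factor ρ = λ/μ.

Server utilization: ρ = λ/μ
ρ = 3.2/9.9 = 0.3232
The server is busy 32.32% of the time.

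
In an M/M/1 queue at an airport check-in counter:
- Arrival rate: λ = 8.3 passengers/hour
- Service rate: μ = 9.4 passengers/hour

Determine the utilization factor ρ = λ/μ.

Server utilization: ρ = λ/μ
ρ = 8.3/9.4 = 0.8830
The server is busy 88.30% of the time.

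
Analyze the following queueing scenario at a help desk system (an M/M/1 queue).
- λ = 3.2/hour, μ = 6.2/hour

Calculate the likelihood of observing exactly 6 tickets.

ρ = λ/μ = 3.2/6.2 = 0.51613
P(n) = (1-ρ)ρⁿ
P(6) = (1-0.51613) × 0.51613^6
P(6) = 0.48387 × 0.018904
P(6) = 0.009147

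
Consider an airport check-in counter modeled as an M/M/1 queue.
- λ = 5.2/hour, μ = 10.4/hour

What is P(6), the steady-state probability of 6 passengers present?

ρ = λ/μ = 5.2/10.4 = 0.5000
P(n) = (1-ρ)ρⁿ
P(6) = (1-0.5000) × 0.5000^6
P(6) = 0.50000 × 0.015625
P(6) = 0.007812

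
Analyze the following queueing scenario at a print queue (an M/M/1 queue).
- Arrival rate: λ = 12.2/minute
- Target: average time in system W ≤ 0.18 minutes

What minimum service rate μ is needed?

For M/M/1: W = 1/(μ-λ)
Need W ≤ 0.18, so 1/(μ-λ) ≤ 0.18
μ - λ ≥ 1/0.18 = 5.5556
μ ≥ 12.2 + 5.5556 = 17.7556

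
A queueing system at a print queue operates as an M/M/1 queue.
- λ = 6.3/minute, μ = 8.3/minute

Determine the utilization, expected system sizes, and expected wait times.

Step 1: ρ = λ/μ = 6.3/8.3 = 0.7590
Step 2: L = λ/(μ-λ) = 6.3/2.00 = 3.1500
Step 3: Lq = λ²/(μ(μ-λ)) = 39.69/(8.3×2.00) = 2.3910
Step 4: W = 1/(μ-λ) = 1/2.00 = 0.5000
Step 5: Wq = λ/(μ(μ-λ)) = 6.3/(8.3×2.00) = 0.3795
Step 6: P(0) = 1-ρ = 0.2410
Verify: L = λW = 6.3×0.5000 = 3.1500 ✔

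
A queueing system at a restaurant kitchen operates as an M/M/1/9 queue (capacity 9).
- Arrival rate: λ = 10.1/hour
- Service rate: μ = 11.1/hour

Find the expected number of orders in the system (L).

ρ = λ/μ = 10.1/11.1 = 0.90991
P₀ = (1-ρ)/(1-ρ^(K+1)) = (1-0.90991)/(1-0.90991^10) = 0.090090/0.61097 = 0.1475
P_K = P₀×ρ^K = 0.14745 × 0.90991^9 = 0.14745 × 0.42755 = 0.06304
L = ρ[1 - (K+1)ρ^K + Kρ^(K+1)] / [(1-ρ)(1-ρ^(K+1))]
L = 0.90991 × (1 - 10×0.4275490 + 9×0.3890312) / ((1 - 0.90991) × (1 - 0.3890312)) = 3.7326 orders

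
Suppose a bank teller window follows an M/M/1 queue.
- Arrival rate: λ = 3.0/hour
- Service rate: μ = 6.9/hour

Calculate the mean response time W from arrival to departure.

First, compute utilization: ρ = λ/μ = 3.0/6.9 = 0.4348
For M/M/1: W = 1/(μ-λ)
W = 1/(6.9-3.0) = 1/3.90
W = 0.2564 hours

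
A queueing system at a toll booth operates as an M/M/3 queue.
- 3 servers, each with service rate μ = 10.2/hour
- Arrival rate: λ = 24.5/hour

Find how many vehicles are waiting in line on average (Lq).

Traffic intensity: ρ = λ/(cμ) = 24.5/(3×10.2) = 0.8007
Since ρ = 0.8007 < 1, system is stable.
Offered load a = λ/μ = cρ = 24.5/10.2 = 2.4020
P₀ = [ Σₙ₌₀^2 aⁿ/n! + a^3/(3!(1-ρ)) ]⁻¹
Σ = a^0/0! + a^1/1! + a^2/2! = 1.0000 + 2.4020 + 2.8847 = 6.2867
a^3/(3!(1-ρ)) = 13.8579/(6 × 0.199346) = 11.5861
P₀ = 1/(6.2867 + 11.5861) = 0.05595
Lq = P₀·a^3·ρ / (3!(1-ρ)²) = 0.055951 × 13.8579 × 0.80065 / (6 × 0.039739) = 2.6036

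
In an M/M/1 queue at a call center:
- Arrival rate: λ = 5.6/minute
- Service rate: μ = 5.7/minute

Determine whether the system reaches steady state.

Stability requires ρ = λ/(cμ) < 1
ρ = 5.6/(1 × 5.7) = 5.6/5.70 = 0.9825
Since 0.9825 < 1, the system is STABLE.
The server is busy 98.25% of the time.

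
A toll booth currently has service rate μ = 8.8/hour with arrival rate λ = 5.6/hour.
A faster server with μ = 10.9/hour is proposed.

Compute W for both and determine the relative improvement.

System 1: ρ₁ = 5.6/8.8 = 0.6364, W₁ = 1/(8.8-5.6) = 0.3125
System 2: ρ₂ = 5.6/10.9 = 0.5138, W₂ = 1/(10.9-5.6) = 0.1887
Improvement: (W₁-W₂)/W₁ = (0.3125-0.1887)/0.3125 = 39.62%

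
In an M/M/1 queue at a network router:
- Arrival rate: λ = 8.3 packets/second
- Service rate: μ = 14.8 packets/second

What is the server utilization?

Server utilization: ρ = λ/μ
ρ = 8.3/14.8 = 0.5608
The server is busy 56.08% of the time.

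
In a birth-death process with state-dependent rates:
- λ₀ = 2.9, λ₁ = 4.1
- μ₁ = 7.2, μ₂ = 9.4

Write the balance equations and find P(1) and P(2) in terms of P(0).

Balance equations:
State 0: λ₀P₀ = μ₁P₁ → P₁ = (λ₀/μ₁)P₀ = (2.9/7.2)P₀ = 0.4028P₀
State 1: P₂ = (λ₀λ₁)/(μ₁μ₂)P₀ = (2.9×4.1)/(7.2×9.4)P₀ = 0.1757P₀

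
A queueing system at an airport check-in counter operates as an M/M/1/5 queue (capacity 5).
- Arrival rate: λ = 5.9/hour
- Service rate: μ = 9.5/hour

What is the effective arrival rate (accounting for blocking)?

ρ = λ/μ = 5.9/9.5 = 0.62105
P₀ = (1-ρ)/(1-ρ^(K+1)) = (1-0.62105)/(1-0.62105^6) = 0.37895/0.94262 = 0.4020
P_K = P₀×ρ^K = 0.4020 × 0.62105^5 = 0.4020 × 0.09239 = 0.03714
λ_eff = λ(1-P_K) = 5.9 × (1 - 0.03714) = 5.9 × 0.96286 = 5.6809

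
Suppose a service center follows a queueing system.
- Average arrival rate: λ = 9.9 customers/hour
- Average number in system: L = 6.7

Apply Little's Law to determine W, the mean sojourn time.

Little's Law: L = λW, so W = L/λ
W = 6.7/9.9 = 0.6768 hours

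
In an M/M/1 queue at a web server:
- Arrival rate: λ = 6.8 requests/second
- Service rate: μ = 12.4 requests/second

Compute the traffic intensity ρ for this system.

Server utilization: ρ = λ/μ
ρ = 6.8/12.4 = 0.5484
The server is busy 54.84% of the time.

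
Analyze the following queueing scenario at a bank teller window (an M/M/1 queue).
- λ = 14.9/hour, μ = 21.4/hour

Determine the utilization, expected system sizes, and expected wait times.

Step 1: ρ = λ/μ = 14.9/21.4 = 0.6963
Step 2: L = λ/(μ-λ) = 14.9/6.50 = 2.2923
Step 3: Lq = λ²/(μ(μ-λ)) = 222.01/(21.4×6.50) = 1.5960
Step 4: W = 1/(μ-λ) = 1/6.50 = 0.153846
Step 5: Wq = λ/(μ(μ-λ)) = 14.9/(21.4×6.50) = 0.1071
Step 6: P(0) = 1-ρ = 0.3037
Verify: L = λW = 14.9×0.153846 = 2.2923 ✔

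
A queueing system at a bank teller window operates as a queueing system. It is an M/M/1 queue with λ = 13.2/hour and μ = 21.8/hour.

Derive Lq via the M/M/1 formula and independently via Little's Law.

Method 1 (direct): Lq = λ²/(μ(μ-λ)) = 174.24/(21.8 × 8.60) = 0.9294

Method 2 (Little's Law):
W = 1/(μ-λ) = 1/8.60 = 0.11628
Wq = W - 1/μ = 0.11628 - 0.045872 = 0.07041
Lq = λWq = 13.2 × 0.07041 = 0.9294 ✔ (matches Method 1)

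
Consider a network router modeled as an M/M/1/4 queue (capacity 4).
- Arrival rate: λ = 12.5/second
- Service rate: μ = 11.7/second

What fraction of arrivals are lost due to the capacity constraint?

ρ = λ/μ = 12.5/11.7 = 1.06838
P₀ = (1-ρ)/(1-ρ^(K+1)) = (1-1.06838)/(1-1.06838^5) = -0.068380/-0.39197 = 0.1745
P_K = P₀×ρ^K = 0.17445 × 1.06838^4 = 0.17445 × 1.3029 = 0.2273
Blocking probability = 22.73%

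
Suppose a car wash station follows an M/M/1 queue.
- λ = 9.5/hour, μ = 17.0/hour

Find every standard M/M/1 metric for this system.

Step 1: ρ = λ/μ = 9.5/17.0 = 0.5588
Step 2: L = λ/(μ-λ) = 9.5/7.50 = 1.2667
Step 3: Lq = λ²/(μ(μ-λ)) = 90.25/(17.0×7.50) = 0.7078
Step 4: W = 1/(μ-λ) = 1/7.50 = 0.133333
Step 5: Wq = λ/(μ(μ-λ)) = 9.5/(17.0×7.50) = 0.07451
Step 6: P(0) = 1-ρ = 0.4412
Verify: L = λW = 9.5×0.133333 = 1.2667 ✔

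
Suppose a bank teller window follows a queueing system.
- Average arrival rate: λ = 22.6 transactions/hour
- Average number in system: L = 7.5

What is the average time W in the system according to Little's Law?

Little's Law: L = λW, so W = L/λ
W = 7.5/22.6 = 0.3319 hours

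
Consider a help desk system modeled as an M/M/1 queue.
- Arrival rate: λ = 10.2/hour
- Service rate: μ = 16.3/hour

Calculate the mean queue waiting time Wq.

First, compute utilization: ρ = λ/μ = 10.2/16.3 = 0.6258
For M/M/1: Wq = λ/(μ(μ-λ))
Wq = 10.2/(16.3 × (16.3-10.2))
Wq = 10.2/(16.3 × 6.10)
Wq = 0.1026 hours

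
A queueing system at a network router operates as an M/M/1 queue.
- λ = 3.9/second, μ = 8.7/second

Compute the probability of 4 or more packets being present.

ρ = λ/μ = 3.9/8.7 = 0.44828
P(N ≥ n) = ρⁿ
P(N ≥ 4) = 0.44828^4
P(N ≥ 4) = 0.04038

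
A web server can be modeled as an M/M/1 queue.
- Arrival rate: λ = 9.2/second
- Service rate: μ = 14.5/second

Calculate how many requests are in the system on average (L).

ρ = λ/μ = 9.2/14.5 = 0.6345
For M/M/1: L = λ/(μ-λ)
L = 9.2/(14.5-9.2) = 9.2/5.30
L = 1.7358 requests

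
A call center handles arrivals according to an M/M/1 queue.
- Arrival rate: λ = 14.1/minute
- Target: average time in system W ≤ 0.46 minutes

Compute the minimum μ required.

For M/M/1: W = 1/(μ-λ)
Need W ≤ 0.46, so 1/(μ-λ) ≤ 0.46
μ - λ ≥ 1/0.46 = 2.1739
μ ≥ 14.1 + 2.1739 = 16.2739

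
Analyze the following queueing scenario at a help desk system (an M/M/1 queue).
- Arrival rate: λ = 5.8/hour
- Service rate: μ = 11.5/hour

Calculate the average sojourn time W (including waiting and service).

First, compute utilization: ρ = λ/μ = 5.8/11.5 = 0.5043
For M/M/1: W = 1/(μ-λ)
W = 1/(11.5-5.8) = 1/5.70
W = 0.1754 hours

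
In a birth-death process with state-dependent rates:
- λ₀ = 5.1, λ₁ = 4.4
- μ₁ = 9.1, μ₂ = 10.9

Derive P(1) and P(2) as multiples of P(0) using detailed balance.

Balance equations:
State 0: λ₀P₀ = μ₁P₁ → P₁ = (λ₀/μ₁)P₀ = (5.1/9.1)P₀ = 0.5604P₀
State 1: P₂ = (λ₀λ₁)/(μ₁μ₂)P₀ = (5.1×4.4)/(9.1×10.9)P₀ = 0.2262P₀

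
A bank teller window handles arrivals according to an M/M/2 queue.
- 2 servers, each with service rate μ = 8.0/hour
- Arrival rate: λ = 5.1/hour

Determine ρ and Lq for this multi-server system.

Traffic intensity: ρ = λ/(cμ) = 5.1/(2×8.0) = 0.3187
Since ρ = 0.3187 < 1, system is stable.
Offered load a = λ/μ = cρ = 5.1/8.0 = 0.6375
P₀ = [ Σₙ₌₀^1 aⁿ/n! + a^2/(2!(1-ρ)) ]⁻¹
Σ = a^0/0! + a^1/1! = 1.0000 + 0.6375 = 1.6375
a^2/(2!(1-ρ)) = 0.4064/(2 × 0.6813) = 0.2983
P₀ = 1/(1.6375 + 0.2983) = 0.5166
Lq = P₀·a^2·ρ / (2!(1-ρ)²) = 0.51659 × 0.40641 × 0.31875 / (2 × 0.46410) = 0.07210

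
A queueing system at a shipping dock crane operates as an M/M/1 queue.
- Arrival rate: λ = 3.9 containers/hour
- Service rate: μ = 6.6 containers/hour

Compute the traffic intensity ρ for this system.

Server utilization: ρ = λ/μ
ρ = 3.9/6.6 = 0.5909
The server is busy 59.09% of the time.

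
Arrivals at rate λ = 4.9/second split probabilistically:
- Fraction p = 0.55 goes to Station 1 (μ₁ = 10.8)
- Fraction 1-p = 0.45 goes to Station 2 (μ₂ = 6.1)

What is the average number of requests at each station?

Effective rates: λ₁ = 4.9×0.55 = 2.695, λ₂ = 4.9×0.45 = 2.205
Station 1: ρ₁ = 2.695/10.8 = 0.24954, L₁ = ρ₁/(1-ρ₁) = 0.24954/(1-0.24954) = 0.3325
Station 2: ρ₂ = 2.205/6.1 = 0.36148, L₂ = ρ₂/(1-ρ₂) = 0.36148/(1-0.36148) = 0.5661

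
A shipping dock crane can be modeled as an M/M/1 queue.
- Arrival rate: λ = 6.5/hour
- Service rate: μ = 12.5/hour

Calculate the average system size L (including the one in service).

ρ = λ/μ = 6.5/12.5 = 0.5200
For M/M/1: L = λ/(μ-λ)
L = 6.5/(12.5-6.5) = 6.5/6.00
L = 1.0833 containers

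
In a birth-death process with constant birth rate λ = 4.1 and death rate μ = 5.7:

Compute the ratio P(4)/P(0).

For constant rates: P(n)/P(0) = (λ/μ)^n
P(4)/P(0) = (4.1/5.7)^4 = 0.7193^4 = 0.2677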